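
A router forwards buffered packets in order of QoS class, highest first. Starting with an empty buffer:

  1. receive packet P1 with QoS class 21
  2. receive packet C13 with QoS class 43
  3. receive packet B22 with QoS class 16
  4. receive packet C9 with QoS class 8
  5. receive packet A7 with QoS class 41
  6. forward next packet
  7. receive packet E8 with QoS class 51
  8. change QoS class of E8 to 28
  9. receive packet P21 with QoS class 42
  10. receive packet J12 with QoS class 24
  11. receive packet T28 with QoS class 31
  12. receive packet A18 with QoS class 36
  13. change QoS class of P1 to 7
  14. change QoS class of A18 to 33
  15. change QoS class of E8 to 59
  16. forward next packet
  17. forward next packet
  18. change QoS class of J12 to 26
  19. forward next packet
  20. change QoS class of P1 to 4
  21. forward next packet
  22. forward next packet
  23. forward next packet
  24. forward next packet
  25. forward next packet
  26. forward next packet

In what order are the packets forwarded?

C13, E8, P21, A7, A18, T28, J12, B22, C9, P1

add P1 (QoS class 21) → {P1:21}
add C13 (QoS class 43) → {C13:43, P1:21}
add B22 (QoS class 16) → {C13:43, P1:21, B22:16}
add C9 (QoS class 8) → {C13:43, P1:21, B22:16, C9:8}
add A7 (QoS class 41) → {C13:43, A7:41, P1:21, B22:16, C9:8}
forward next packet → C13; now {A7:41, P1:21, B22:16, C9:8}
add E8 (QoS class 51) → {E8:51, A7:41, P1:21, B22:16, C9:8}
update E8 to QoS class 28 → {A7:41, E8:28, P1:21, B22:16, C9:8}
add P21 (QoS class 42) → {P21:42, A7:41, E8:28, P1:21, B22:16, C9:8}
add J12 (QoS class 24) → {P21:42, A7:41, E8:28, J12:24, P1:21, B22:16, C9:8}
add T28 (QoS class 31) → {P21:42, A7:41, T28:31, E8:28, J12:24, P1:21, B22:16, C9:8}
add A18 (QoS class 36) → {P21:42, A7:41, A18:36, T28:31, E8:28, J12:24, P1:21, B22:16, C9:8}
update P1 to QoS class 7 → {P21:42, A7:41, A18:36, T28:31, E8:28, J12:24, B22:16, C9:8, P1:7}
update A18 to QoS class 33 → {P21:42, A7:41, A18:33, T28:31, E8:28, J12:24, B22:16, C9:8, P1:7}
update E8 to QoS class 59 → {E8:59, P21:42, A7:41, A18:33, T28:31, J12:24, B22:16, C9:8, P1:7}
forward next packet → E8; now {P21:42, A7:41, A18:33, T28:31, J12:24, B22:16, C9:8, P1:7}
forward next packet → P21; now {A7:41, A18:33, T28:31, J12:24, B22:16, C9:8, P1:7}
update J12 to QoS class 26 → {A7:41, A18:33, T28:31, J12:26, B22:16, C9:8, P1:7}
forward next packet → A7; now {A18:33, T28:31, J12:26, B22:16, C9:8, P1:7}
update P1 to QoS class 4 → {A18:33, T28:31, J12:26, B22:16, C9:8, P1:4}
forward next packet → A18; now {T28:31, J12:26, B22:16, C9:8, P1:4}
forward next packet → T28; now {J12:26, B22:16, C9:8, P1:4}
forward next packet → J12; now {B22:16, C9:8, P1:4}
forward next packet → B22; now {C9:8, P1:4}
forward next packet → C9; now {P1:4}
forward next packet → P1; now {}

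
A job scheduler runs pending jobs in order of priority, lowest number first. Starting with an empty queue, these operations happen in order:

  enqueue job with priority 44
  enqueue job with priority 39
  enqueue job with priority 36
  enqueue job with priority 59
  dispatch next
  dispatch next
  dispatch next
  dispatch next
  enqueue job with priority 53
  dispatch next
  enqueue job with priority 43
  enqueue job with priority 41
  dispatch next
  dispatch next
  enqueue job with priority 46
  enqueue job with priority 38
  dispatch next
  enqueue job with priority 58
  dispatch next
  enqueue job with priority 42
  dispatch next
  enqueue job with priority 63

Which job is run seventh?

43

insert 44 → {44}
insert 39 → {39, 44}
insert 36 → {36, 39, 44}
insert 59 → {36, 39, 44, 59}
dispatch next → 36; now {39, 44, 59}
dispatch next → 39; now {44, 59}
dispatch next → 44; now {59}
dispatch next → 59; now {}
insert 53 → {53}
dispatch next → 53; now {}
insert 43 → {43}
insert 41 → {41, 43}
dispatch next → 41; now {43}
dispatch next → 43; now {}
insert 46 → {46}
insert 38 → {38, 46}
dispatch next → 38; now {46}
insert 58 → {46, 58}
dispatch next → 46; now {58}
insert 42 → {42, 58}
dispatch next → 42; now {58}
insert 63 → {58, 63}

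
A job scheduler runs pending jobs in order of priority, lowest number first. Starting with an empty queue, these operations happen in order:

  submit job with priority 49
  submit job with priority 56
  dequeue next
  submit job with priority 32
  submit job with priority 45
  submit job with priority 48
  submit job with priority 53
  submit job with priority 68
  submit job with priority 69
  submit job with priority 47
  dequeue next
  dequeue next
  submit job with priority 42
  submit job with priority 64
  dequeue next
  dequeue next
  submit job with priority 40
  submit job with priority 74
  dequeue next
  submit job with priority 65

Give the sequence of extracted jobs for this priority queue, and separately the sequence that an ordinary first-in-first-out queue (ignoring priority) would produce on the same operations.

priority queue: [49, 32, 45, 42, 47, 40]; FIFO queue: 49 → 56 → 32 → 45 → 48 → 53

insert 49 → {49}
insert 56 → {49, 56}
dequeue next → 49; now {56}
insert 32 → {32, 56}
insert 45 → {32, 45, 56}
insert 48 → {32, 45, 48, 56}
insert 53 → {32, 45, 48, 53, 56}
insert 68 → {32, 45, 48, 53, 56, 68}
insert 69 → {32, 45, 48, 53, 56, 68, 69}
insert 47 → {32, 45, 47, 48, 53, 56, 68, 69}
dequeue next → 32; now {45, 47, 48, 53, 56, 68, 69}
dequeue next → 45; now {47, 48, 53, 56, 68, 69}
insert 42 → {42, 47, 48, 53, 56, 68, 69}
insert 64 → {42, 47, 48, 53, 56, 64, 68, 69}
dequeue next → 42; now {47, 48, 53, 56, 64, 68, 69}
dequeue next → 47; now {48, 53, 56, 64, 68, 69}
insert 40 → {40, 48, 53, 56, 64, 68, 69}
insert 74 → {40, 48, 53, 56, 64, 68, 69, 74}
dequeue next → 40; now {48, 53, 56, 64, 68, 69, 74}
insert 65 → {48, 53, 56, 64, 65, 68, 69, 74}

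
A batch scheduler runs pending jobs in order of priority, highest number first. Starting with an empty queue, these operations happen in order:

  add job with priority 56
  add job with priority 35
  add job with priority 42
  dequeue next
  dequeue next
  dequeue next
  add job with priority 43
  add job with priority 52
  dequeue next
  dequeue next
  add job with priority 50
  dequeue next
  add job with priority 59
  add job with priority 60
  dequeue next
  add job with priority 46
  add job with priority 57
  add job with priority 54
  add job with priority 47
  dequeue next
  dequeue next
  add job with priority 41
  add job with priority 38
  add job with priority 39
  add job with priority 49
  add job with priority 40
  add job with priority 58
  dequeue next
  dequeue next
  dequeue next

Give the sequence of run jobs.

insert 56 → {56}
insert 35 → {56, 35}
insert 42 → {56, 42, 35}
dequeue next → 56; now {42, 35}
dequeue next → 42; now {35}
dequeue next → 35; now {}
insert 43 → {43}
insert 52 → {52, 43}
dequeue next → 52; now {43}
dequeue next → 43; now {}
insert 50 → {50}
dequeue next → 50; now {}
insert 59 → {59}
insert 60 → {60, 59}
dequeue next → 60; now {59}
insert 46 → {59, 46}
insert 57 → {59, 57, 46}
insert 54 → {59, 57, 54, 46}
insert 47 → {59, 57, 54, 47, 46}
dequeue next → 59; now {57, 54, 47, 46}
dequeue next → 57; now {54, 47, 46}
insert 41 → {54, 47, 46, 41}
insert 38 → {54, 47, 46, 41, 38}
insert 39 → {54, 47, 46, 41, 39, 38}
insert 49 → {54, 49, 47, 46, 41, 39, 38}
insert 40 → {54, 49, 47, 46, 41, 40, 39, 38}
insert 58 → {58, 54, 49, 47, 46, 41, 40, 39, 38}
dequeue next → 58; now {54, 49, 47, 46, 41, 40, 39, 38}
dequeue next → 54; now {49, 47, 46, 41, 40, 39, 38}
dequeue next → 49; now {47, 46, 41, 40, 39, 38}

56, 42, 35, 52, 43, 50, 60, 59, 57, 58, 54, 49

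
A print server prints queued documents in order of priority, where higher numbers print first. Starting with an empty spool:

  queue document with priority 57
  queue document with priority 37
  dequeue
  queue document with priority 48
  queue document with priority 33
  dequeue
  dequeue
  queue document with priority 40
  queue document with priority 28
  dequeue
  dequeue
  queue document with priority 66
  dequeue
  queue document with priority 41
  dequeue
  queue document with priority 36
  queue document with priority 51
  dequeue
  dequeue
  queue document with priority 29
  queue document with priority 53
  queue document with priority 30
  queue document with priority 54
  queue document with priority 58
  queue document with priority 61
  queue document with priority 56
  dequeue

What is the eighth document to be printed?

insert 57 → {57}
insert 37 → {57, 37}
dequeue → 57; now {37}
insert 48 → {48, 37}
insert 33 → {48, 37, 33}
dequeue → 48; now {37, 33}
dequeue → 37; now {33}
insert 40 → {40, 33}
insert 28 → {40, 33, 28}
dequeue → 40; now {33, 28}
dequeue → 33; now {28}
insert 66 → {66, 28}
dequeue → 66; now {28}
insert 41 → {41, 28}
dequeue → 41; now {28}
insert 36 → {36, 28}
insert 51 → {51, 36, 28}
dequeue → 51; now {36, 28}
dequeue → 36; now {28}
insert 29 → {29, 28}
insert 53 → {53, 29, 28}
insert 30 → {53, 30, 29, 28}
insert 54 → {54, 53, 30, 29, 28}
insert 58 → {58, 54, 53, 30, 29, 28}
insert 61 → {61, 58, 54, 53, 30, 29, 28}
insert 56 → {61, 58, 56, 54, 53, 30, 29, 28}
dequeue → 61; now {58, 56, 54, 53, 30, 29, 28}

51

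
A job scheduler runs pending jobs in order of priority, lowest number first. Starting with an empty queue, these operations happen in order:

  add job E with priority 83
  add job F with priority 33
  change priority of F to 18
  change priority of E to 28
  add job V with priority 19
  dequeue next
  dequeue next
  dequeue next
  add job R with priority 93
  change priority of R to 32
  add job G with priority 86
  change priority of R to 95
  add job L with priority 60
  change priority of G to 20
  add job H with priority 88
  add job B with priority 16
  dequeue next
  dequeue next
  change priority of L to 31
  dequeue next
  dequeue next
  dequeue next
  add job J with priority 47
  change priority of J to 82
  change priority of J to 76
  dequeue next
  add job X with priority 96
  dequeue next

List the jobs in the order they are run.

F, V, E, B, G, L, H, R, J, X

add E (priority 83) → {E:83}
add F (priority 33) → {F:33, E:83}
update F to priority 18 → {F:18, E:83}
update E to priority 28 → {F:18, E:28}
add V (priority 19) → {F:18, V:19, E:28}
dequeue next → F; now {V:19, E:28}
dequeue next → V; now {E:28}
dequeue next → E; now {}
add R (priority 93) → {R:93}
update R to priority 32 → {R:32}
add G (priority 86) → {R:32, G:86}
update R to priority 95 → {G:86, R:95}
add L (priority 60) → {L:60, G:86, R:95}
update G to priority 20 → {G:20, L:60, R:95}
add H (priority 88) → {G:20, L:60, H:88, R:95}
add B (priority 16) → {B:16, G:20, L:60, H:88, R:95}
dequeue next → B; now {G:20, L:60, H:88, R:95}
dequeue next → G; now {L:60, H:88, R:95}
update L to priority 31 → {L:31, H:88, R:95}
dequeue next → L; now {H:88, R:95}
dequeue next → H; now {R:95}
dequeue next → R; now {}
add J (priority 47) → {J:47}
update J to priority 82 → {J:82}
update J to priority 76 → {J:76}
dequeue next → J; now {}
add X (priority 96) → {X:96}
dequeue next → X; now {}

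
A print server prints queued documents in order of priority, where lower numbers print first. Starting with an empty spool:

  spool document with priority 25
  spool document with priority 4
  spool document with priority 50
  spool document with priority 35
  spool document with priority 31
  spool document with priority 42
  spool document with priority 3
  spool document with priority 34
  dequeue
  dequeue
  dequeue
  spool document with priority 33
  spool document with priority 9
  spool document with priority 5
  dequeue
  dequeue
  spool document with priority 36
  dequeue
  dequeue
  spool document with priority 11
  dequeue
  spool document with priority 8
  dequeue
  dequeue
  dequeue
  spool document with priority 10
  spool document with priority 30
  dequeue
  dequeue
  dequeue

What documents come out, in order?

insert 25 → {25}
insert 4 → {4, 25}
insert 50 → {4, 25, 50}
insert 35 → {4, 25, 35, 50}
insert 31 → {4, 25, 31, 35, 50}
insert 42 → {4, 25, 31, 35, 42, 50}
insert 3 → {3, 4, 25, 31, 35, 42, 50}
insert 34 → {3, 4, 25, 31, 34, 35, 42, 50}
dequeue → 3; now {4, 25, 31, 34, 35, 42, 50}
dequeue → 4; now {25, 31, 34, 35, 42, 50}
dequeue → 25; now {31, 34, 35, 42, 50}
insert 33 → {31, 33, 34, 35, 42, 50}
insert 9 → {9, 31, 33, 34, 35, 42, 50}
insert 5 → {5, 9, 31, 33, 34, 35, 42, 50}
dequeue → 5; now {9, 31, 33, 34, 35, 42, 50}
dequeue → 9; now {31, 33, 34, 35, 42, 50}
insert 36 → {31, 33, 34, 35, 36, 42, 50}
dequeue → 31; now {33, 34, 35, 36, 42, 50}
dequeue → 33; now {34, 35, 36, 42, 50}
insert 11 → {11, 34, 35, 36, 42, 50}
dequeue → 11; now {34, 35, 36, 42, 50}
insert 8 → {8, 34, 35, 36, 42, 50}
dequeue → 8; now {34, 35, 36, 42, 50}
dequeue → 34; now {35, 36, 42, 50}
dequeue → 35; now {36, 42, 50}
insert 10 → {10, 36, 42, 50}
insert 30 → {10, 30, 36, 42, 50}
dequeue → 10; now {30, 36, 42, 50}
dequeue → 30; now {36, 42, 50}
dequeue → 36; now {42, 50}

[3, 4, 25, 5, 9, 31, 33, 11, 8, 34, 35, 10, 30, 36]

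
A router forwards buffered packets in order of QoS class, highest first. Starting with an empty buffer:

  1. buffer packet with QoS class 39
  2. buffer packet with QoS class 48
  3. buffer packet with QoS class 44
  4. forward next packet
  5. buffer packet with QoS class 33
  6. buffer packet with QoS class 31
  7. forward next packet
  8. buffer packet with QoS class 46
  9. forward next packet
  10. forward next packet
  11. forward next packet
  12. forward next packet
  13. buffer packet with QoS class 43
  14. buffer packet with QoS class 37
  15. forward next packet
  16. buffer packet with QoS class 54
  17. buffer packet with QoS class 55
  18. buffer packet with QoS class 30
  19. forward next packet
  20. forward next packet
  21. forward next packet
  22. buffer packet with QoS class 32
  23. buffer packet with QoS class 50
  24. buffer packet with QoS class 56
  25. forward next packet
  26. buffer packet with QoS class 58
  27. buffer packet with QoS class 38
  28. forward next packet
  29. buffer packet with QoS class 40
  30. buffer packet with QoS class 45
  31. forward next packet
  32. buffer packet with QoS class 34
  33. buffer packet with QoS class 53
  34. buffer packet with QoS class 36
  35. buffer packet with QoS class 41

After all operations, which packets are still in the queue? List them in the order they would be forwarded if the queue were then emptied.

insert 39 → {39}
insert 48 → {48, 39}
insert 44 → {48, 44, 39}
forward next packet → 48; now {44, 39}
insert 33 → {44, 39, 33}
insert 31 → {44, 39, 33, 31}
forward next packet → 44; now {39, 33, 31}
insert 46 → {46, 39, 33, 31}
forward next packet → 46; now {39, 33, 31}
forward next packet → 39; now {33, 31}
forward next packet → 33; now {31}
forward next packet → 31; now {}
insert 43 → {43}
insert 37 → {43, 37}
forward next packet → 43; now {37}
insert 54 → {54, 37}
insert 55 → {55, 54, 37}
insert 30 → {55, 54, 37, 30}
forward next packet → 55; now {54, 37, 30}
forward next packet → 54; now {37, 30}
forward next packet → 37; now {30}
insert 32 → {32, 30}
insert 50 → {50, 32, 30}
insert 56 → {56, 50, 32, 30}
forward next packet → 56; now {50, 32, 30}
insert 58 → {58, 50, 32, 30}
insert 38 → {58, 50, 38, 32, 30}
forward next packet → 58; now {50, 38, 32, 30}
insert 40 → {50, 40, 38, 32, 30}
insert 45 → {50, 45, 40, 38, 32, 30}
forward next packet → 50; now {45, 40, 38, 32, 30}
insert 34 → {45, 40, 38, 34, 32, 30}
insert 53 → {53, 45, 40, 38, 34, 32, 30}
insert 36 → {53, 45, 40, 38, 36, 34, 32, 30}
insert 41 → {53, 45, 41, 40, 38, 36, 34, 32, 30}

53, 45, 41, 40, 38, 36, 34, 32, 30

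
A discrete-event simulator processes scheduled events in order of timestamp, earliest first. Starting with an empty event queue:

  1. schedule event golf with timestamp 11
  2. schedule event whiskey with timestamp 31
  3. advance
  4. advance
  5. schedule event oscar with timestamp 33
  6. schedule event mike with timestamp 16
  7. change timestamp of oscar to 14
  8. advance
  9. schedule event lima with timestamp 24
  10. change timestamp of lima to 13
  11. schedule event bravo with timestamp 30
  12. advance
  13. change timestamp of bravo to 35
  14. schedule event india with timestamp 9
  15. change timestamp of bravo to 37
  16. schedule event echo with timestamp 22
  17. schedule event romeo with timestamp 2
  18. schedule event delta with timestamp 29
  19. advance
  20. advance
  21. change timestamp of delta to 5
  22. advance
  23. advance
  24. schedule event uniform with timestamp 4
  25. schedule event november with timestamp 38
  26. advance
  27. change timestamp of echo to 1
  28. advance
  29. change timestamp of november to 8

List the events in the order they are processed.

golf, whiskey, oscar, lima, romeo, india, delta, mike, uniform, echo

add golf (timestamp 11) → {golf:11}
add whiskey (timestamp 31) → {golf:11, whiskey:31}
advance → golf; now {whiskey:31}
advance → whiskey; now {}
add oscar (timestamp 33) → {oscar:33}
add mike (timestamp 16) → {mike:16, oscar:33}
update oscar to timestamp 14 → {oscar:14, mike:16}
advance → oscar; now {mike:16}
add lima (timestamp 24) → {mike:16, lima:24}
update lima to timestamp 13 → {lima:13, mike:16}
add bravo (timestamp 30) → {lima:13, mike:16, bravo:30}
advance → lima; now {mike:16, bravo:30}
update bravo to timestamp 35 → {mike:16, bravo:35}
add india (timestamp 9) → {india:9, mike:16, bravo:35}
update bravo to timestamp 37 → {india:9, mike:16, bravo:37}
add echo (timestamp 22) → {india:9, mike:16, echo:22, bravo:37}
add romeo (timestamp 2) → {romeo:2, india:9, mike:16, echo:22, bravo:37}
add delta (timestamp 29) → {romeo:2, india:9, mike:16, echo:22, delta:29, bravo:37}
advance → romeo; now {india:9, mike:16, echo:22, delta:29, bravo:37}
advance → india; now {mike:16, echo:22, delta:29, bravo:37}
update delta to timestamp 5 → {delta:5, mike:16, echo:22, bravo:37}
advance → delta; now {mike:16, echo:22, bravo:37}
advance → mike; now {echo:22, bravo:37}
add uniform (timestamp 4) → {uniform:4, echo:22, bravo:37}
add november (timestamp 38) → {uniform:4, echo:22, bravo:37, november:38}
advance → uniform; now {echo:22, bravo:37, november:38}
update echo to timestamp 1 → {echo:1, bravo:37, november:38}
advance → echo; now {bravo:37, november:38}
update november to timestamp 8 → {november:8, bravo:37}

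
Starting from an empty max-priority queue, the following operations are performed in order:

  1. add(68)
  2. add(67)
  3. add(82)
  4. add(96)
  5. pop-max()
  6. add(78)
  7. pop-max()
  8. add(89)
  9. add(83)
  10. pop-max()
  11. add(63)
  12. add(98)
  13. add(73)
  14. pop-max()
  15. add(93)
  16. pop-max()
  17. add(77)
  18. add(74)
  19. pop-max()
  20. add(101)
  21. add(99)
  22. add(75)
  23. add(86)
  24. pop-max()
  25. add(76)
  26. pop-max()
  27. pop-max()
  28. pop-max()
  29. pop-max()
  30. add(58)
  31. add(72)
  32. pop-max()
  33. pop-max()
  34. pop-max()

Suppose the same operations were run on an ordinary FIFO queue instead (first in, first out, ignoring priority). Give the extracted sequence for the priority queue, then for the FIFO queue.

priority queue: 96, 82, 89, 98, 93, 83, 101, 99, 86, 78, 77, 76, 75, 74; FIFO queue: [68, 67, 82, 96, 78, 89, 83, 63, 98, 73, 93, 77, 74, 101]

insert 68 → {68}
insert 67 → {68, 67}
insert 82 → {82, 68, 67}
insert 96 → {96, 82, 68, 67}
pop-max → 96; now {82, 68, 67}
insert 78 → {82, 78, 68, 67}
pop-max → 82; now {78, 68, 67}
insert 89 → {89, 78, 68, 67}
insert 83 → {89, 83, 78, 68, 67}
pop-max → 89; now {83, 78, 68, 67}
insert 63 → {83, 78, 68, 67, 63}
insert 98 → {98, 83, 78, 68, 67, 63}
insert 73 → {98, 83, 78, 73, 68, 67, 63}
pop-max → 98; now {83, 78, 73, 68, 67, 63}
insert 93 → {93, 83, 78, 73, 68, 67, 63}
pop-max → 93; now {83, 78, 73, 68, 67, 63}
insert 77 → {83, 78, 77, 73, 68, 67, 63}
insert 74 → {83, 78, 77, 74, 73, 68, 67, 63}
pop-max → 83; now {78, 77, 74, 73, 68, 67, 63}
insert 101 → {101, 78, 77, 74, 73, 68, 67, 63}
insert 99 → {101, 99, 78, 77, 74, 73, 68, 67, 63}
insert 75 → {101, 99, 78, 77, 75, 74, 73, 68, 67, 63}
insert 86 → {101, 99, 86, 78, 77, 75, 74, 73, 68, 67, 63}
pop-max → 101; now {99, 86, 78, 77, 75, 74, 73, 68, 67, 63}
insert 76 → {99, 86, 78, 77, 76, 75, 74, 73, 68, 67, 63}
pop-max → 99; now {86, 78, 77, 76, 75, 74, 73, 68, 67, 63}
pop-max → 86; now {78, 77, 76, 75, 74, 73, 68, 67, 63}
pop-max → 78; now {77, 76, 75, 74, 73, 68, 67, 63}
pop-max → 77; now {76, 75, 74, 73, 68, 67, 63}
insert 58 → {76, 75, 74, 73, 68, 67, 63, 58}
insert 72 → {76, 75, 74, 73, 72, 68, 67, 63, 58}
pop-max → 76; now {75, 74, 73, 72, 68, 67, 63, 58}
pop-max → 75; now {74, 73, 72, 68, 67, 63, 58}
pop-max → 74; now {73, 72, 68, 67, 63, 58}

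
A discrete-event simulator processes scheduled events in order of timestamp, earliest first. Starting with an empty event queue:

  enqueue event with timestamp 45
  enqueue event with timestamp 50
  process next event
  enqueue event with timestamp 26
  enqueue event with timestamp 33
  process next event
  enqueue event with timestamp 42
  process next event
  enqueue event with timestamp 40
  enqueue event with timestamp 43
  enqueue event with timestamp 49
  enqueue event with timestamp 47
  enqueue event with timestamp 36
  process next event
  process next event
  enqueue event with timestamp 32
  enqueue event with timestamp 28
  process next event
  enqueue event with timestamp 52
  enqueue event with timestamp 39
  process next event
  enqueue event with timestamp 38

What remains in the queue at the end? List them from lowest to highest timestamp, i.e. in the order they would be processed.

insert 45 → {45}
insert 50 → {45, 50}
process next event → 45; now {50}
insert 26 → {26, 50}
insert 33 → {26, 33, 50}
process next event → 26; now {33, 50}
insert 42 → {33, 42, 50}
process next event → 33; now {42, 50}
insert 40 → {40, 42, 50}
insert 43 → {40, 42, 43, 50}
insert 49 → {40, 42, 43, 49, 50}
insert 47 → {40, 42, 43, 47, 49, 50}
insert 36 → {36, 40, 42, 43, 47, 49, 50}
process next event → 36; now {40, 42, 43, 47, 49, 50}
process next event → 40; now {42, 43, 47, 49, 50}
insert 32 → {32, 42, 43, 47, 49, 50}
insert 28 → {28, 32, 42, 43, 47, 49, 50}
process next event → 28; now {32, 42, 43, 47, 49, 50}
insert 52 → {32, 42, 43, 47, 49, 50, 52}
insert 39 → {32, 39, 42, 43, 47, 49, 50, 52}
process next event → 32; now {39, 42, 43, 47, 49, 50, 52}
insert 38 → {38, 39, 42, 43, 47, 49, 50, 52}

[38, 39, 42, 43, 47, 49, 50, 52]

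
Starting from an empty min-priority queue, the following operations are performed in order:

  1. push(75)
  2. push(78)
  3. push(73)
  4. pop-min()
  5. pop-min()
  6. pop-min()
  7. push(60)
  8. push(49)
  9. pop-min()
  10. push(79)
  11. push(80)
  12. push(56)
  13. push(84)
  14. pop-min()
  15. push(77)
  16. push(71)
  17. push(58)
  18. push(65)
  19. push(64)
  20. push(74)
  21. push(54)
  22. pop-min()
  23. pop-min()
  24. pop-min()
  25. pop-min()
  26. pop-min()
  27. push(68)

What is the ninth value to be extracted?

insert 75 → {75}
insert 78 → {75, 78}
insert 73 → {73, 75, 78}
pop-min → 73; now {75, 78}
pop-min → 75; now {78}
pop-min → 78; now {}
insert 60 → {60}
insert 49 → {49, 60}
pop-min → 49; now {60}
insert 79 → {60, 79}
insert 80 → {60, 79, 80}
insert 56 → {56, 60, 79, 80}
insert 84 → {56, 60, 79, 80, 84}
pop-min → 56; now {60, 79, 80, 84}
insert 77 → {60, 77, 79, 80, 84}
insert 71 → {60, 71, 77, 79, 80, 84}
insert 58 → {58, 60, 71, 77, 79, 80, 84}
insert 65 → {58, 60, 65, 71, 77, 79, 80, 84}
insert 64 → {58, 60, 64, 65, 71, 77, 79, 80, 84}
insert 74 → {58, 60, 64, 65, 71, 74, 77, 79, 80, 84}
insert 54 → {54, 58, 60, 64, 65, 71, 74, 77, 79, 80, 84}
pop-min → 54; now {58, 60, 64, 65, 71, 74, 77, 79, 80, 84}
pop-min → 58; now {60, 64, 65, 71, 74, 77, 79, 80, 84}
pop-min → 60; now {64, 65, 71, 74, 77, 79, 80, 84}
pop-min → 64; now {65, 71, 74, 77, 79, 80, 84}
pop-min → 65; now {71, 74, 77, 79, 80, 84}
insert 68 → {68, 71, 74, 77, 79, 80, 84}

64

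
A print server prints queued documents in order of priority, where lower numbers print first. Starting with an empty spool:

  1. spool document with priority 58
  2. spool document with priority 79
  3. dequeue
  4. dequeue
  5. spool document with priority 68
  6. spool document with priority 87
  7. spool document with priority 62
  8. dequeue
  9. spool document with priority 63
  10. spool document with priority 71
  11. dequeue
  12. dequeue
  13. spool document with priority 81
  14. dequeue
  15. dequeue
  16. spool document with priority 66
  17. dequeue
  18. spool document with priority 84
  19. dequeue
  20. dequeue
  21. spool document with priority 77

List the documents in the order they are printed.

58, 79, 62, 63, 68, 71, 81, 66, 84, 87

insert 58 → {58}
insert 79 → {58, 79}
dequeue → 58; now {79}
dequeue → 79; now {}
insert 68 → {68}
insert 87 → {68, 87}
insert 62 → {62, 68, 87}
dequeue → 62; now {68, 87}
insert 63 → {63, 68, 87}
insert 71 → {63, 68, 71, 87}
dequeue → 63; now {68, 71, 87}
dequeue → 68; now {71, 87}
insert 81 → {71, 81, 87}
dequeue → 71; now {81, 87}
dequeue → 81; now {87}
insert 66 → {66, 87}
dequeue → 66; now {87}
insert 84 → {84, 87}
dequeue → 84; now {87}
dequeue → 87; now {}
insert 77 → {77}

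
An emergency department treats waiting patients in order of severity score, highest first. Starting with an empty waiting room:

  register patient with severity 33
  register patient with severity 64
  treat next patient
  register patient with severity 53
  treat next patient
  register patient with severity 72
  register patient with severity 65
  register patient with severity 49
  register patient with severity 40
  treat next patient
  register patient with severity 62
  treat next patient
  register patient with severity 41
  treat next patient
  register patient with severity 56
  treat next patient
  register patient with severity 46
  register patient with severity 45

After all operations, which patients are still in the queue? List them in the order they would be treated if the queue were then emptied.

49 → 46 → 45 → 41 → 40 → 33

insert 33 → {33}
insert 64 → {64, 33}
treat next patient → 64; now {33}
insert 53 → {53, 33}
treat next patient → 53; now {33}
insert 72 → {72, 33}
insert 65 → {72, 65, 33}
insert 49 → {72, 65, 49, 33}
insert 40 → {72, 65, 49, 40, 33}
treat next patient → 72; now {65, 49, 40, 33}
insert 62 → {65, 62, 49, 40, 33}
treat next patient → 65; now {62, 49, 40, 33}
insert 41 → {62, 49, 41, 40, 33}
treat next patient → 62; now {49, 41, 40, 33}
insert 56 → {56, 49, 41, 40, 33}
treat next patient → 56; now {49, 41, 40, 33}
insert 46 → {49, 46, 41, 40, 33}
insert 45 → {49, 46, 45, 41, 40, 33}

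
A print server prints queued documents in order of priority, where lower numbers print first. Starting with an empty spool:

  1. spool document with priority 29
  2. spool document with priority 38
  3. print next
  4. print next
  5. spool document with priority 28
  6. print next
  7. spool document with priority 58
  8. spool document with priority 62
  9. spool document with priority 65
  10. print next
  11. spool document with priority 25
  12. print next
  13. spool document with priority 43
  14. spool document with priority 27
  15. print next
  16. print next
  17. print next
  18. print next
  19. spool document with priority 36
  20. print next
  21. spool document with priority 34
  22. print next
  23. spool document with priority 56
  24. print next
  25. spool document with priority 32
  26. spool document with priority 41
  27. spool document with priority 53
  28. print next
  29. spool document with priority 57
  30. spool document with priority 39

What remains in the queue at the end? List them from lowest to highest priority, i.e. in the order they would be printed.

39, 41, 53, 57

insert 29 → {29}
insert 38 → {29, 38}
print next → 29; now {38}
print next → 38; now {}
insert 28 → {28}
print next → 28; now {}
insert 58 → {58}
insert 62 → {58, 62}
insert 65 → {58, 62, 65}
print next → 58; now {62, 65}
insert 25 → {25, 62, 65}
print next → 25; now {62, 65}
insert 43 → {43, 62, 65}
insert 27 → {27, 43, 62, 65}
print next → 27; now {43, 62, 65}
print next → 43; now {62, 65}
print next → 62; now {65}
print next → 65; now {}
insert 36 → {36}
print next → 36; now {}
insert 34 → {34}
print next → 34; now {}
insert 56 → {56}
print next → 56; now {}
insert 32 → {32}
insert 41 → {32, 41}
insert 53 → {32, 41, 53}
print next → 32; now {41, 53}
insert 57 → {41, 53, 57}
insert 39 → {39, 41, 53, 57}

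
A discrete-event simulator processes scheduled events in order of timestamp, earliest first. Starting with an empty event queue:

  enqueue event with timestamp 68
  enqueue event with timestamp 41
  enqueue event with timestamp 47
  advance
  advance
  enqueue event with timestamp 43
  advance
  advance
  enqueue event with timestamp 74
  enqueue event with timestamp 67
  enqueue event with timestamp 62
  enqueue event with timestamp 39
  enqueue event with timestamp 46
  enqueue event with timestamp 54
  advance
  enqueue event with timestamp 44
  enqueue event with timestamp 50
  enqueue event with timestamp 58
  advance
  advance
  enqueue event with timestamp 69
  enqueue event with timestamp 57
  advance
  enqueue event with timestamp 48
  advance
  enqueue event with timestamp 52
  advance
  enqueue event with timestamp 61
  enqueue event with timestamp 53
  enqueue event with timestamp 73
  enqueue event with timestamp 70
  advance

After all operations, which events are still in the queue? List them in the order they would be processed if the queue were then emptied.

insert 68 → {68}
insert 41 → {41, 68}
insert 47 → {41, 47, 68}
advance → 41; now {47, 68}
advance → 47; now {68}
insert 43 → {43, 68}
advance → 43; now {68}
advance → 68; now {}
insert 74 → {74}
insert 67 → {67, 74}
insert 62 → {62, 67, 74}
insert 39 → {39, 62, 67, 74}
insert 46 → {39, 46, 62, 67, 74}
insert 54 → {39, 46, 54, 62, 67, 74}
advance → 39; now {46, 54, 62, 67, 74}
insert 44 → {44, 46, 54, 62, 67, 74}
insert 50 → {44, 46, 50, 54, 62, 67, 74}
insert 58 → {44, 46, 50, 54, 58, 62, 67, 74}
advance → 44; now {46, 50, 54, 58, 62, 67, 74}
advance → 46; now {50, 54, 58, 62, 67, 74}
insert 69 → {50, 54, 58, 62, 67, 69, 74}
insert 57 → {50, 54, 57, 58, 62, 67, 69, 74}
advance → 50; now {54, 57, 58, 62, 67, 69, 74}
insert 48 → {48, 54, 57, 58, 62, 67, 69, 74}
advance → 48; now {54, 57, 58, 62, 67, 69, 74}
insert 52 → {52, 54, 57, 58, 62, 67, 69, 74}
advance → 52; now {54, 57, 58, 62, 67, 69, 74}
insert 61 → {54, 57, 58, 61, 62, 67, 69, 74}
insert 53 → {53, 54, 57, 58, 61, 62, 67, 69, 74}
insert 73 → {53, 54, 57, 58, 61, 62, 67, 69, 73, 74}
insert 70 → {53, 54, 57, 58, 61, 62, 67, 69, 70, 73, 74}
advance → 53; now {54, 57, 58, 61, 62, 67, 69, 70, 73, 74}

[54, 57, 58, 61, 62, 67, 69, 70, 73, 74]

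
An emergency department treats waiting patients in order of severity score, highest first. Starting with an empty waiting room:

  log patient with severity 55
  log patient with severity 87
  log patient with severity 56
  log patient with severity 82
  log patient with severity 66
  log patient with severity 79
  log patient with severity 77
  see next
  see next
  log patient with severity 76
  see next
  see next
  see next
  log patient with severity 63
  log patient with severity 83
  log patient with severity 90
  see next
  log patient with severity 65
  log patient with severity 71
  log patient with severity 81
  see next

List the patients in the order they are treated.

insert 55 → {55}
insert 87 → {87, 55}
insert 56 → {87, 56, 55}
insert 82 → {87, 82, 56, 55}
insert 66 → {87, 82, 66, 56, 55}
insert 79 → {87, 82, 79, 66, 56, 55}
insert 77 → {87, 82, 79, 77, 66, 56, 55}
see next → 87; now {82, 79, 77, 66, 56, 55}
see next → 82; now {79, 77, 66, 56, 55}
insert 76 → {79, 77, 76, 66, 56, 55}
see next → 79; now {77, 76, 66, 56, 55}
see next → 77; now {76, 66, 56, 55}
see next → 76; now {66, 56, 55}
insert 63 → {66, 63, 56, 55}
insert 83 → {83, 66, 63, 56, 55}
insert 90 → {90, 83, 66, 63, 56, 55}
see next → 90; now {83, 66, 63, 56, 55}
insert 65 → {83, 66, 65, 63, 56, 55}
insert 71 → {83, 71, 66, 65, 63, 56, 55}
insert 81 → {83, 81, 71, 66, 65, 63, 56, 55}
see next → 83; now {81, 71, 66, 65, 63, 56, 55}

87, 82, 79, 77, 76, 90, 83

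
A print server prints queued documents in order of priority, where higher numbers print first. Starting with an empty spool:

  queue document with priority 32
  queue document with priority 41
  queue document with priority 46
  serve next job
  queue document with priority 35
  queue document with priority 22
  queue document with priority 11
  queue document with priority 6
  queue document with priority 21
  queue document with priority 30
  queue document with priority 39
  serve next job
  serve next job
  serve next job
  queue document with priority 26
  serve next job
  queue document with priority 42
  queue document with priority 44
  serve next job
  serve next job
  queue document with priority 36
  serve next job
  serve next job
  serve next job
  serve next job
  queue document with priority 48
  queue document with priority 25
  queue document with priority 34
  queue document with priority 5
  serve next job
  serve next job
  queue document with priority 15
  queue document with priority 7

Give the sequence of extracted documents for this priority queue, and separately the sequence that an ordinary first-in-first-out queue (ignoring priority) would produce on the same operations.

insert 32 → {32}
insert 41 → {41, 32}
insert 46 → {46, 41, 32}
serve next job → 46; now {41, 32}
insert 35 → {41, 35, 32}
insert 22 → {41, 35, 32, 22}
insert 11 → {41, 35, 32, 22, 11}
insert 6 → {41, 35, 32, 22, 11, 6}
insert 21 → {41, 35, 32, 22, 21, 11, 6}
insert 30 → {41, 35, 32, 30, 22, 21, 11, 6}
insert 39 → {41, 39, 35, 32, 30, 22, 21, 11, 6}
serve next job → 41; now {39, 35, 32, 30, 22, 21, 11, 6}
serve next job → 39; now {35, 32, 30, 22, 21, 11, 6}
serve next job → 35; now {32, 30, 22, 21, 11, 6}
insert 26 → {32, 30, 26, 22, 21, 11, 6}
serve next job → 32; now {30, 26, 22, 21, 11, 6}
insert 42 → {42, 30, 26, 22, 21, 11, 6}
insert 44 → {44, 42, 30, 26, 22, 21, 11, 6}
serve next job → 44; now {42, 30, 26, 22, 21, 11, 6}
serve next job → 42; now {30, 26, 22, 21, 11, 6}
insert 36 → {36, 30, 26, 22, 21, 11, 6}
serve next job → 36; now {30, 26, 22, 21, 11, 6}
serve next job → 30; now {26, 22, 21, 11, 6}
serve next job → 26; now {22, 21, 11, 6}
serve next job → 22; now {21, 11, 6}
insert 48 → {48, 21, 11, 6}
insert 25 → {48, 25, 21, 11, 6}
insert 34 → {48, 34, 25, 21, 11, 6}
insert 5 → {48, 34, 25, 21, 11, 6, 5}
serve next job → 48; now {34, 25, 21, 11, 6, 5}
serve next job → 34; now {25, 21, 11, 6, 5}
insert 15 → {25, 21, 15, 11, 6, 5}
insert 7 → {25, 21, 15, 11, 7, 6, 5}

priority queue: [46, 41, 39, 35, 32, 44, 42, 36, 30, 26, 22, 48, 34]; FIFO queue: 32, 41, 46, 35, 22, 11, 6, 21, 30, 39, 26, 42, 44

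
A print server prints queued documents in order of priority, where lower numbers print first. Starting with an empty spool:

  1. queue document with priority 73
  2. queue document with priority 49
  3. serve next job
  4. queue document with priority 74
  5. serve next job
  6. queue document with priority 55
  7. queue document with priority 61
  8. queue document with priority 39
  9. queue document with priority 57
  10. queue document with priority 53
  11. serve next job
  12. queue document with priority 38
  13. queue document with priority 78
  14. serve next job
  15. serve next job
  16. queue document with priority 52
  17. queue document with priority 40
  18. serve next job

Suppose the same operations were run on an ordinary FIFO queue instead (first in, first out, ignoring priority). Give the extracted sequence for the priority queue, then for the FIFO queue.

insert 73 → {73}
insert 49 → {49, 73}
serve next job → 49; now {73}
insert 74 → {73, 74}
serve next job → 73; now {74}
insert 55 → {55, 74}
insert 61 → {55, 61, 74}
insert 39 → {39, 55, 61, 74}
insert 57 → {39, 55, 57, 61, 74}
insert 53 → {39, 53, 55, 57, 61, 74}
serve next job → 39; now {53, 55, 57, 61, 74}
insert 38 → {38, 53, 55, 57, 61, 74}
insert 78 → {38, 53, 55, 57, 61, 74, 78}
serve next job → 38; now {53, 55, 57, 61, 74, 78}
serve next job → 53; now {55, 57, 61, 74, 78}
insert 52 → {52, 55, 57, 61, 74, 78}
insert 40 → {40, 52, 55, 57, 61, 74, 78}
serve next job → 40; now {52, 55, 57, 61, 74, 78}

priority queue: 49, 73, 39, 38, 53, 40; FIFO queue: 73 → 49 → 74 → 55 → 61 → 39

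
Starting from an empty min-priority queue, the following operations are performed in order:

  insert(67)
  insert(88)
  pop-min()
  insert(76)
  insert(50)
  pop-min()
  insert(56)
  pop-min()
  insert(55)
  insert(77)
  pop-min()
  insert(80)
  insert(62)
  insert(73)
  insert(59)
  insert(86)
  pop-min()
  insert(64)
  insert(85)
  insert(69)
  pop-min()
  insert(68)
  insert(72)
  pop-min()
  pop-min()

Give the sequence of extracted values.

67 → 50 → 56 → 55 → 59 → 62 → 64 → 68

insert 67 → {67}
insert 88 → {67, 88}
pop-min → 67; now {88}
insert 76 → {76, 88}
insert 50 → {50, 76, 88}
pop-min → 50; now {76, 88}
insert 56 → {56, 76, 88}
pop-min → 56; now {76, 88}
insert 55 → {55, 76, 88}
insert 77 → {55, 76, 77, 88}
pop-min → 55; now {76, 77, 88}
insert 80 → {76, 77, 80, 88}
insert 62 → {62, 76, 77, 80, 88}
insert 73 → {62, 73, 76, 77, 80, 88}
insert 59 → {59, 62, 73, 76, 77, 80, 88}
insert 86 → {59, 62, 73, 76, 77, 80, 86, 88}
pop-min → 59; now {62, 73, 76, 77, 80, 86, 88}
insert 64 → {62, 64, 73, 76, 77, 80, 86, 88}
insert 85 → {62, 64, 73, 76, 77, 80, 85, 86, 88}
insert 69 → {62, 64, 69, 73, 76, 77, 80, 85, 86, 88}
pop-min → 62; now {64, 69, 73, 76, 77, 80, 85, 86, 88}
insert 68 → {64, 68, 69, 73, 76, 77, 80, 85, 86, 88}
insert 72 → {64, 68, 69, 72, 73, 76, 77, 80, 85, 86, 88}
pop-min → 64; now {68, 69, 72, 73, 76, 77, 80, 85, 86, 88}
pop-min → 68; now {69, 72, 73, 76, 77, 80, 85, 86, 88}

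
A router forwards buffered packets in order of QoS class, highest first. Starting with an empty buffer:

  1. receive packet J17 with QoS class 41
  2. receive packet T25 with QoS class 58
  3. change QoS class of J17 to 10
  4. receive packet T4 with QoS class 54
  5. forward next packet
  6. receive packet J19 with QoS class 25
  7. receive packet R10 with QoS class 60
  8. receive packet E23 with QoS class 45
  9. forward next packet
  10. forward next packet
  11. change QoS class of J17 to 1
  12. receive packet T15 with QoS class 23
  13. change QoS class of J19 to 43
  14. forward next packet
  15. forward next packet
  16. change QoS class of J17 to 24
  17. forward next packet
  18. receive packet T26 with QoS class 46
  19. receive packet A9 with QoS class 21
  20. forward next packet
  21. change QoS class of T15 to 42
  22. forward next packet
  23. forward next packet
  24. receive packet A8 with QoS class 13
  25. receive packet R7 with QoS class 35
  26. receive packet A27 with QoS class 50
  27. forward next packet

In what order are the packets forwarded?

add J17 (QoS class 41) → {J17:41}
add T25 (QoS class 58) → {T25:58, J17:41}
update J17 to QoS class 10 → {T25:58, J17:10}
add T4 (QoS class 54) → {T25:58, T4:54, J17:10}
forward next packet → T25; now {T4:54, J17:10}
add J19 (QoS class 25) → {T4:54, J19:25, J17:10}
add R10 (QoS class 60) → {R10:60, T4:54, J19:25, J17:10}
add E23 (QoS class 45) → {R10:60, T4:54, E23:45, J19:25, J17:10}
forward next packet → R10; now {T4:54, E23:45, J19:25, J17:10}
forward next packet → T4; now {E23:45, J19:25, J17:10}
update J17 to QoS class 1 → {E23:45, J19:25, J17:1}
add T15 (QoS class 23) → {E23:45, J19:25, T15:23, J17:1}
update J19 to QoS class 43 → {E23:45, J19:43, T15:23, J17:1}
forward next packet → E23; now {J19:43, T15:23, J17:1}
forward next packet → J19; now {T15:23, J17:1}
update J17 to QoS class 24 → {J17:24, T15:23}
forward next packet → J17; now {T15:23}
add T26 (QoS class 46) → {T26:46, T15:23}
add A9 (QoS class 21) → {T26:46, T15:23, A9:21}
forward next packet → T26; now {T15:23, A9:21}
update T15 to QoS class 42 → {T15:42, A9:21}
forward next packet → T15; now {A9:21}
forward next packet → A9; now {}
add A8 (QoS class 13) → {A8:13}
add R7 (QoS class 35) → {R7:35, A8:13}
add A27 (QoS class 50) → {A27:50, R7:35, A8:13}
forward next packet → A27; now {R7:35, A8:13}

T25 → R10 → T4 → E23 → J19 → J17 → T26 → T15 → A9 → A27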